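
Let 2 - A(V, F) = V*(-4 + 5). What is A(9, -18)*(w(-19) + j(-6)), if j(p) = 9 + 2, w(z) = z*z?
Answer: -2604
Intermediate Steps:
A(V, F) = 2 - V (A(V, F) = 2 - V*(-4 + 5) = 2 - V)
w(z) = z²
j(p) = 11
A(9, -18)*(w(-19) + j(-6)) = (2 - 1*9)*((-19)² + 11) = (2 - 9)*(361 + 11) = -7*372 = -2604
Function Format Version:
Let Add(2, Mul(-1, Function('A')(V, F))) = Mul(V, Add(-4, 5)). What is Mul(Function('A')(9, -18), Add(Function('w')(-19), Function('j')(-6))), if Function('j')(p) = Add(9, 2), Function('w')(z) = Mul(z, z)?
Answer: -2604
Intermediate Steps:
Function('A')(V, F) = Add(2, Mul(-1, V)) (Function('A')(V, F) = Add(2, Mul(-1, Mul(V, Add(-4, 5)))) = Add(2, Mul(-1, Mul(V, 1))) = Add(2, Mul(-1, V)))
Function('w')(z) = Pow(z, 2)
Function('j')(p) = 11
Mul(Function('A')(9, -18), Add(Function('w')(-19), Function('j')(-6))) = Mul(Add(2, Mul(-1, 9)), Add(Pow(-19, 2), 11)) = Mul(Add(2, -9), Add(361, 11)) = Mul(-7, 372) = -2604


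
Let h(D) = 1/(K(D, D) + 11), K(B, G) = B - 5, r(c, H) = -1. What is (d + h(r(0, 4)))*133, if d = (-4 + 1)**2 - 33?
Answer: -15827/5 ≈ -3165.4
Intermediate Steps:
K(B, G) = -5 + B
d = -24 (d = (-3)**2 - 33 = 9 - 33 = -24)
h(D) = 1/(6 + D) (h(D) = 1/((-5 + D) + 11) = 1/(6 + D))
(d + h(r(0, 4)))*133 = (-24 + 1/(6 - 1))*133 = (-24 + 1/5)*133 = -119/5*133 = -15827/5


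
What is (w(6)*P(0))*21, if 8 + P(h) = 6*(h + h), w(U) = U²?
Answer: -6048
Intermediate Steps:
P(h) = -8 + 12*h (P(h) = -8 + 6*(h + h) = -8 + 6*(2*h) = -8 + 12*h)
(w(6)*P(0))*21 = (6²*(-8 + 12*0))*21 = (36*(-8 + 0))*21 = (36*(-8))*21 = -288*21 = -6048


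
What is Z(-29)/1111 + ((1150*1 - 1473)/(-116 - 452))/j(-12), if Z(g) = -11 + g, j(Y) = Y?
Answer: -631493/7572576 ≈ -0.083392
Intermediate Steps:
Z(-29)/1111 + ((1150*1 - 1473)/(-116 - 452))/j(-12) = (-11 - 29)/1111 + ((1150*1 - 1473)/(-116 - 452))/(-12) = -40*1/1111 + ((1150 - 1473)/(-568))*(-1/12) = -40/1111 - 323*(-1/568)*(-1/12) = -40/1111 + (323/568)*(-1/12) = -40/1111 - 323/6816 = -631493/7572576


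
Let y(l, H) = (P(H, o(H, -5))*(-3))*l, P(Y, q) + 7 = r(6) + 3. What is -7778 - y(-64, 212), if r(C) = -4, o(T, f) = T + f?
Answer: -6242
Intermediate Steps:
P(Y, q) = -8 (P(Y, q) = -7 + (-4 + 3) = -7 - 1 = -8)
y(l, H) = 24*l (y(l, H) = (-8*(-3))*l = 24*l)
-7778 - y(-64, 212) = -7778 - 24*(-64) = -7778 - 1*(-1536) = -7778 + 1536 = -6242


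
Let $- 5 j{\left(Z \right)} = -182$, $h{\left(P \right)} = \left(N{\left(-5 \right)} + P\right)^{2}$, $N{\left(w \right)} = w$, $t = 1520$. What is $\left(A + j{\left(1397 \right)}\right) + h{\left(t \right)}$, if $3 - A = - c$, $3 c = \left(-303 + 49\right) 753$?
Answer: $\frac{11157552}{5} \approx 2.2315 \cdot 10^{6}$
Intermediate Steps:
$h{\left(P \right)} = \left(-5 + P\right)^{2}$
$j{\left(Z \right)} = \frac{182}{5}$ ($j{\left(Z \right)} = \left(- \frac{1}{5}\right) \left(-182\right) = \frac{182}{5}$)
$c = -63754$ ($c = \frac{\left(-303 + 49\right) 753}{3} = \frac{\left(-254\right) 753}{3} = \frac{1}{3} \left(-191262\right) = -63754$)
$A = -63751$ ($A = 3 - \left(-1\right) \left(-63754\right) = 3 - 63754 = -63751$)
$\left(A + j{\left(1397 \right)}\right) + h{\left(t \right)} = \left(-63751 + \frac{182}{5}\right) + \left(-5 + 1520\right)^{2} = - \frac{318573}{5} + 1515^{2} = - \frac{318573}{5} + 2295225 = \frac{11157552}{5}$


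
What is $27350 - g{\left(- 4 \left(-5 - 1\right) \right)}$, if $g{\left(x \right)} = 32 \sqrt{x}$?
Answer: $27350 - 64 \sqrt{6} \approx 27193.0$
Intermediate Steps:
$27350 - g{\left(- 4 \left(-5 - 1\right) \right)} = 27350 - 32 \sqrt{- 4 \left(-5 - 1\right)} = 27350 - 32 \sqrt{\left(-4\right) \left(-6\right)} = 27350 - 32 \sqrt{24} = 27350 - 32 \cdot 2 \sqrt{6} = 27350 - 64 \sqrt{6}$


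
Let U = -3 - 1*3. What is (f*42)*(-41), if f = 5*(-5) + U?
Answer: 53382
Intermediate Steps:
U = -6 (U = -3 - 3 = -6)
f = -31 (f = 5*(-5) - 6 = -25 - 6 = -31)
(f*42)*(-41) = -31*42*(-41) = -1302*(-41) = 53382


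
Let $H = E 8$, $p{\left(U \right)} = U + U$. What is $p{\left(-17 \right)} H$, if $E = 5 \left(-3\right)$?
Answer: $4080$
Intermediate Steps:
$p{\left(U \right)} = 2 U$
$E = -15$
$H = -120$ ($H = \left(-15\right) 8 = -120$)
$p{\left(-17 \right)} H = 2 \left(-17\right) \left(-120\right) = \left(-34\right) \left(-120\right) = 4080$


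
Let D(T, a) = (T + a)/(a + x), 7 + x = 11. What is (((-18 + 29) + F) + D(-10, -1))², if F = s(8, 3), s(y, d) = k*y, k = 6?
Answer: 27556/9 ≈ 3061.8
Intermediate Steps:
x = 4 (x = -7 + 11 = 4)
s(y, d) = 6*y
F = 48 (F = 6*8 = 48)
D(T, a) = (T + a)/(4 + a) (D(T, a) = (T + a)/(a + 4) = (T + a)/(4 + a))
(((-18 + 29) + F) + D(-10, -1))² = (((-18 + 29) + 48) + (-10 - 1)/(4 - 1))² = ((11 + 48) - 11/3)² = (59 + (⅓)*(-11))² = (59 - 11/3)² = (166/3)² = 27556/9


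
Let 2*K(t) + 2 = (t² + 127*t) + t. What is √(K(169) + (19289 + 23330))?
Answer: √270858/2 ≈ 260.22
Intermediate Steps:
K(t) = -1 + t²/2 + 64*t (K(t) = -1 + ((t² + 127*t) + t)/2 = -1 + (t² + 128*t)/2 = -1 + (t²/2 + 64*t) = -1 + t²/2 + 64*t)
√(K(169) + (19289 + 23330)) = √((-1 + (½)*169² + 64*169) + (19289 + 23330)) = √((-1 + (½)*28561 + 10816) + 42619) = √((-1 + 28561/2 + 10816) + 42619) = √(50191/2 + 42619) = √(135429/2) = √270858/2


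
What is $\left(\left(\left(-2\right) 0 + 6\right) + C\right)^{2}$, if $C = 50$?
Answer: $3136$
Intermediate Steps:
$\left(\left(\left(-2\right) 0 + 6\right) + C\right)^{2} = \left(\left(\left(-2\right) 0 + 6\right) + 50\right)^{2} = \left(\left(0 + 6\right) + 50\right)^{2} = \left(6 + 50\right)^{2} = 56^{2} = 3136$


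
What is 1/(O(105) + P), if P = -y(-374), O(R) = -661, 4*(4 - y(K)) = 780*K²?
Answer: 1/27275155 ≈ 3.6663e-8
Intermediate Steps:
y(K) = 4 - 195*K²
P = 27275816 (P = -(4 - 195*(-374)²) = -(4 - 195*139876) = -(4 - 27275820) = -1*(-27275816) = 27275816)
1/(O(105) + P) = 1/(-661 + 27275816) = 1/27275155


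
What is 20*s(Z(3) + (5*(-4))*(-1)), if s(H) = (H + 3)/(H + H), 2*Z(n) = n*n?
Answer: 550/49 ≈ 11.224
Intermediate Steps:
Z(n) = n**2/2 (Z(n) = (n*n)/2 = n**2/2)
s(H) = (3 + H)/(2*H) (s(H) = (3 + H)/((2*H)) = (3 + H)*(1/(2*H)) = (3 + H)/(2*H))
20*s(Z(3) + (5*(-4))*(-1)) = 20*((3 + ((1/2)*3**2 + (5*(-4))*(-1)))/(2*((1/2)*3**2 + (5*(-4))*(-1)))) = 20*((3 + ((1/2)*9 - 20*(-1)))/(2*((1/2)*9 - 20*(-1)))) = 20*((3 + (9/2 + 20))/(2*(9/2 + 20))) = 20*((3 + 49/2)/(2*(49/2))) = 20*((1/2)*(2/49)*(55/2)) = 20*(55/98) = 550/49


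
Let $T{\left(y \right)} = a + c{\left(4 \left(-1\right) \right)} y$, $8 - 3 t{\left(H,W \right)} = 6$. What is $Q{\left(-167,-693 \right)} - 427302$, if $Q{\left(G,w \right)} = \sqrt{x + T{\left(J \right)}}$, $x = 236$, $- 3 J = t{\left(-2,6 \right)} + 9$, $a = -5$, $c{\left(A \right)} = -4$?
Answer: $-427302 + \frac{\sqrt{2195}}{3} \approx -4.2729 \cdot 10^{5}$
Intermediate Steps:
$t{\left(H,W \right)} = \frac{2}{3}$ ($t{\left(H,W \right)} = \frac{8}{3} - 2 = \frac{2}{3}$)
$J = - \frac{29}{9}$ ($J = - \frac{\frac{2}{3} + 9}{3} = \left(- \frac{1}{3}\right) \frac{29}{3} = - \frac{29}{9} \approx -3.2222$)
$T{\left(y \right)} = -5 - 4 y$
$Q{\left(G,w \right)} = \frac{\sqrt{2195}}{3}$ ($Q{\left(G,w \right)} = \sqrt{236 - - \frac{71}{9}} = \sqrt{236 + \left(-5 + \frac{116}{9}\right)} = \sqrt{236 + \frac{71}{9}} = \sqrt{\frac{2195}{9}} = \frac{\sqrt{2195}}{3}$)
$Q{\left(-167,-693 \right)} - 427302 = \frac{\sqrt{2195}}{3} - 427302 = -427302 + \frac{\sqrt{2195}}{3}$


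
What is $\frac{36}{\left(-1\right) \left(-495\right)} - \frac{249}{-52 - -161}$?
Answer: $- \frac{13259}{5995} \approx -2.2117$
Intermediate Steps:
$\frac{36}{\left(-1\right) \left(-495\right)} - \frac{249}{-52 - -161} = \frac{36}{495} - \frac{249}{-52 + 161} = 36 \cdot \frac{1}{495} - \frac{249}{109} = \frac{4}{55} - \frac{249}{109} = - \frac{13259}{5995}$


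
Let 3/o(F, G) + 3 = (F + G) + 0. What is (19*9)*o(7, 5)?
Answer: 57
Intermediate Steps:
o(F, G) = 3/(-3 + F + G) (o(F, G) = 3/(-3 + ((F + G) + 0)) = 3/(-3 + (F + G)) = 3/(-3 + F + G))
(19*9)*o(7, 5) = (19*9)*(3/(-3 + 7 + 5)) = 171*(3/9) = 171*(3*(⅑)) = 171*(⅓) = 57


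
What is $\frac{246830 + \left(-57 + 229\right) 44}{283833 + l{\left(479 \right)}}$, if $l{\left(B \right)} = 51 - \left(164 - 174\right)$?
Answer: $\frac{127199}{141947} \approx 0.8961$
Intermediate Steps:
$l{\left(B \right)} = 61$ ($l{\left(B \right)} = 51 - -10 = 51 + 10 = 61$)
$\frac{246830 + \left(-57 + 229\right) 44}{283833 + l{\left(479 \right)}} = \frac{246830 + \left(-57 + 229\right) 44}{283833 + 61} = \frac{246830 + 172 \cdot 44}{283894} = \left(246830 + 7568\right) \frac{1}{283894} = 254398 \cdot \frac{1}{283894} = \frac{127199}{141947}$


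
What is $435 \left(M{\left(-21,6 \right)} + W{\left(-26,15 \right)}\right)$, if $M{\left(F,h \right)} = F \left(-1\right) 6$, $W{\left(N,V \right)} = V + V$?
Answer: $67860$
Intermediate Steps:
$W{\left(N,V \right)} = 2 V$
$M{\left(F,h \right)} = - 6 F$ ($M{\left(F,h \right)} = - F 6 = - 6 F$)
$435 \left(M{\left(-21,6 \right)} + W{\left(-26,15 \right)}\right) = 435 \left(\left(-6\right) \left(-21\right) + 2 \cdot 15\right) = 435 \left(126 + 30\right) = 435 \cdot 156 = 67860$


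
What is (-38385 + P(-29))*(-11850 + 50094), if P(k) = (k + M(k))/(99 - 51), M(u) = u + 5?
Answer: -5872152671/4 ≈ -1.4680e+9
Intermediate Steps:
M(u) = 5 + u
P(k) = 5/48 + k/24 (P(k) = (k + (5 + k))/(99 - 51) = (5 + 2*k)/48 = (5 + 2*k)*(1/48) = 5/48 + k/24)
(-38385 + P(-29))*(-11850 + 50094) = (-38385 + (5/48 + (1/24)*(-29)))*(-11850 + 50094) = (-38385 + (5/48 - 29/24))*38244 = (-38385 - 53/48)*38244 = -1842533/48*38244 = -5872152671/4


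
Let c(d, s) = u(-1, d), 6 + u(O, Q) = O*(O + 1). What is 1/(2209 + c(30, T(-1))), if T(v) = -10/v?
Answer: 1/2203 ≈ 0.00045393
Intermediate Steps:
u(O, Q) = -6 + O*(1 + O) (u(O, Q) = -6 + O*(O + 1) = -6 + O*(1 + O))
c(d, s) = -6 (c(d, s) = -6 - 1 + (-1)² = -6 - 1 + 1 = -6)
1/(2209 + c(30, T(-1))) = 1/(2209 - 6) = 1/2203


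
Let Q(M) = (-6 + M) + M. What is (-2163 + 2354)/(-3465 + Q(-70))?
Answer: -191/3611 ≈ -0.052894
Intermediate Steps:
Q(M) = -6 + 2*M
(-2163 + 2354)/(-3465 + Q(-70)) = (-2163 + 2354)/(-3465 + (-6 + 2*(-70))) = 191/(-3465 + (-6 - 140)) = 191/(-3465 - 146) = 191/(-3611) = 191*(-1/3611) = -191/3611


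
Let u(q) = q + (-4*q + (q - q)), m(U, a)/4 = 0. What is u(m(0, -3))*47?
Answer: 0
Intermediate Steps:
m(U, a) = 0 (m(U, a) = 4*0 = 0)
u(q) = -3*q (u(q) = q + (-4*q + 0) = q - 4*q = -3*q)
u(m(0, -3))*47 = -3*0*47 = 0*47 = 0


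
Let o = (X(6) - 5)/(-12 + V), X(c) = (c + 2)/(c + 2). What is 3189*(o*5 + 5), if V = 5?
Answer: 175395/7 ≈ 25056.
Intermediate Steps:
X(c) = 1 (X(c) = (2 + c)/(2 + c) = 1)
o = 4/7 (o = (1 - 5)/(-12 + 5) = -4/(-7) = -4*(-1/7) = 4/7 ≈ 0.57143)
3189*(o*5 + 5) = 3189*((4/7)*5 + 5) = 3189*(20/7 + 5) = 3189*(55/7) = 175395/7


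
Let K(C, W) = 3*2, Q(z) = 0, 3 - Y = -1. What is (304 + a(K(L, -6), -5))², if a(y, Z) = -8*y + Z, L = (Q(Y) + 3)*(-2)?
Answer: 63001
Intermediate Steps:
Y = 4 (Y = 3 - 1*(-1) = 3 + 1 = 4)
L = -6 (L = (0 + 3)*(-2) = 3*(-2) = -6)
K(C, W) = 6
a(y, Z) = Z - 8*y
(304 + a(K(L, -6), -5))² = (304 + (-5 - 8*6))² = (304 + (-5 - 48))² = (304 - 53)² = 251² = 63001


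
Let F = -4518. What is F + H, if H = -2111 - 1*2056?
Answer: -8685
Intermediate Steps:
H = -4167 (H = -2111 - 2056 = -4167)
F + H = -4518 - 4167 = -8685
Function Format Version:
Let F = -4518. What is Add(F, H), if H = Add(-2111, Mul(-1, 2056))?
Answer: -8685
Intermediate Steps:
H = -4167 (H = Add(-2111, -2056) = -4167)
Add(F, H) = Add(-4518, -4167) = -8685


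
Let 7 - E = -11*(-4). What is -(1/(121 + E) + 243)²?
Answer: -416690569/7056 ≈ -59055.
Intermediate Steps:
E = -37 (E = 7 - (-11)*(-4) = 7 - 1*44 = 7 - 44 = -37)
-(1/(121 + E) + 243)² = -(1/(121 - 37) + 243)² = -(1/84 + 243)² = -(20413/84)² = -1*416690569/7056 = -416690569/7056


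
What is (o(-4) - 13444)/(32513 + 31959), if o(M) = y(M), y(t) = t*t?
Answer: -3357/16118 ≈ -0.20828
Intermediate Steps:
y(t) = t²
o(M) = M²
(o(-4) - 13444)/(32513 + 31959) = ((-4)² - 13444)/(32513 + 31959) = (16 - 13444)/64472 = -13428*1/64472 = -3357/16118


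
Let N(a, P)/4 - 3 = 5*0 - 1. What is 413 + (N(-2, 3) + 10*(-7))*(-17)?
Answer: 1467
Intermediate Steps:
N(a, P) = 8 (N(a, P) = 12 + 4*(5*0 - 1) = 12 + 4*(0 - 1) = 12 + 4*(-1) = 12 - 4 = 8)
413 + (N(-2, 3) + 10*(-7))*(-17) = 413 + (8 + 10*(-7))*(-17) = 413 + (8 - 70)*(-17) = 413 - 62*(-17) = 413 + 1054 = 1467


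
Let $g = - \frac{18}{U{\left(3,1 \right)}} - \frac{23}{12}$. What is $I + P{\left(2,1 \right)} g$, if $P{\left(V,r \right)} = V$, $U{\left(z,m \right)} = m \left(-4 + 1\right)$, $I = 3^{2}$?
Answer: $\frac{103}{6} \approx 17.167$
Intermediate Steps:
$I = 9$
$U{\left(z,m \right)} = - 3 m$ ($U{\left(z,m \right)} = m \left(-3\right) = - 3 m$)
$g = \frac{49}{12}$ ($g = - \frac{18}{\left(-3\right) 1} - \frac{23}{12} = - \frac{18}{-3} - \frac{23}{12} = \left(-18\right) \left(- \frac{1}{3}\right) - \frac{23}{12} = 6 - \frac{23}{12} = \frac{49}{12} \approx 4.0833$)
$I + P{\left(2,1 \right)} g = 9 + 2 \cdot \frac{49}{12} = 9 + \frac{49}{6} = \frac{103}{6}$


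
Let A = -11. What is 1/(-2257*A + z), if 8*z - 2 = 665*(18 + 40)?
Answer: 2/59297 ≈ 3.3729e-5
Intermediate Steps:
z = 9643/2 (z = ¼ + (665*(18 + 40))/8 = ¼ + (665*58)/8 = ¼ + (⅛)*38570 = ¼ + 19285/4 = 9643/2 ≈ 4821.5)
1/(-2257*A + z) = 1/(-2257*(-11) + 9643/2) = 1/(24827 + 9643/2) = 1/(59297/2) = 2/59297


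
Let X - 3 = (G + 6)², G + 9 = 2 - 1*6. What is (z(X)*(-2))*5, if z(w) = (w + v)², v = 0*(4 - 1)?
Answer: -27040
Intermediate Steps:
G = -13 (G = -9 + (2 - 1*6) = -9 + (2 - 6) = -9 - 4 = -13)
v = 0 (v = 0*3 = 0)
X = 52 (X = 3 + (-13 + 6)² = 3 + (-7)² = 3 + 49 = 52)
z(w) = w² (z(w) = (w + 0)² = w²)
(z(X)*(-2))*5 = (52²*(-2))*5 = (2704*(-2))*5 = -5408*5 = -27040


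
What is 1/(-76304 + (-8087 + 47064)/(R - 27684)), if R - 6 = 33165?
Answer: -5487/418641071 ≈ -1.3107e-5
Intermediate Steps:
R = 33171 (R = 6 + 33165 = 33171)
1/(-76304 + (-8087 + 47064)/(R - 27684)) = 1/(-76304 + (-8087 + 47064)/(33171 - 27684)) = 1/(-76304 + 38977/5487) = 1/(-418641071/5487) = -5487/418641071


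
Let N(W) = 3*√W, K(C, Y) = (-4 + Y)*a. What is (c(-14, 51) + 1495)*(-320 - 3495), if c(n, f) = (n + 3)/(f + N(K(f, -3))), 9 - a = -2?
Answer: 3815*(-4485*√77 + 76234*I)/(3*(√77 - 17*I)) ≈ -5.7028e+6 - 335.38*I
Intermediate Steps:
a = 11 (a = 9 - 1*(-2) = 9 + 2 = 11)
K(C, Y) = -44 + 11*Y (K(C, Y) = (-4 + Y)*11 = -44 + 11*Y)
c(n, f) = (3 + n)/(f + 3*I*√77) (c(n, f) = (n + 3)/(f + 3*√(-44 + 11*(-3))) = (3 + n)/(f + 3*√(-44 - 33)) = (3 + n)/(f + 3*√(-77)) = (3 + n)/(f + 3*(I*√77)) = (3 + n)/(f + 3*I*√77))
(c(-14, 51) + 1495)*(-320 - 3495) = ((3 - 14)/(51 + 3*I*√77) + 1495)*(-320 - 3495) = (-11/(51 + 3*I*√77) + 1495)*(-3815) = (1495 - 11/(51 + 3*I*√77))*(-3815) = -5703425 + 41965/(51 + 3*I*√77)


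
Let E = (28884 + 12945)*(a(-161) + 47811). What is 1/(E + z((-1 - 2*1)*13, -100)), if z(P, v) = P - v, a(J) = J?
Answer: 1/1993151911 ≈ 5.0172e-10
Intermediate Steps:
E = 1993151850 (E = (28884 + 12945)*(-161 + 47811) = 41829*47650 = 1993151850)
1/(E + z((-1 - 2*1)*13, -100)) = 1/(1993151850 + ((-1 - 2*1)*13 - 1*(-100))) = 1/(1993151850 + ((-1 - 2)*13 + 100)) = 1/(1993151850 + (-3*13 + 100)) = 1/(1993151850 + (-39 + 100)) = 1/(1993151850 + 61) = 1/1993151911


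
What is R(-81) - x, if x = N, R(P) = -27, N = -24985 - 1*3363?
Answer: 28321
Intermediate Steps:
N = -28348 (N = -24985 - 3363 = -28348)
x = -28348
R(-81) - x = -27 - 1*(-28348) = -27 + 28348 = 28321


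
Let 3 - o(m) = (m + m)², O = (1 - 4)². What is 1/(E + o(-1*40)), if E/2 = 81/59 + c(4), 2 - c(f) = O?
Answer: -59/378087 ≈ -0.00015605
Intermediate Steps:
O = 9 (O = (-3)² = 9)
c(f) = -7 (c(f) = 2 - 1*9 = 2 - 9 = -7)
o(m) = 3 - 4*m² (o(m) = 3 - (m + m)² = 3 - (2*m)² = 3 - 4*m²)
E = -664/59 (E = 2*(81/59 - 7) = 2*(-332/59) = -664/59 ≈ -11.254)
1/(E + o(-1*40)) = 1/(-664/59 + (3 - 4*(-1*40)²)) = 1/(-664/59 + (3 - 4*(-40)²)) = 1/(-664/59 + (3 - 4*1600)) = 1/(-664/59 + (3 - 6400)) = 1/(-664/59 - 6397) = 1/(-378087/59) = -59/378087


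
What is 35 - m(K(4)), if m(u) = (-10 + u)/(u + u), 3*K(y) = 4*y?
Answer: 567/16 ≈ 35.438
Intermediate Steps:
K(y) = 4*y/3 (K(y) = (4*y)/3 = 4*y/3)
m(u) = (-10 + u)/(2*u) (m(u) = (-10 + u)/((2*u)) = (-10 + u)*(1/(2*u)) = (-10 + u)/(2*u))
35 - m(K(4)) = 35 - (-10 + (4/3)*4)/(2*((4/3)*4)) = 35 - (-10 + 16/3)/(2*16/3) = 35 - 3*(-14)/(2*16*3) = 35 - 1*(-7/16) = 35 + 7/16 = 567/16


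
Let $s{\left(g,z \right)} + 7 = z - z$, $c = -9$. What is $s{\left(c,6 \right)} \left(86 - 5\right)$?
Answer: $-567$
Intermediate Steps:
$s{\left(g,z \right)} = -7$ ($s{\left(g,z \right)} = -7 + \left(z - z\right) = -7 + 0 = -7$)
$s{\left(c,6 \right)} \left(86 - 5\right) = - 7 \left(86 - 5\right) = \left(-7\right) 81 = -567$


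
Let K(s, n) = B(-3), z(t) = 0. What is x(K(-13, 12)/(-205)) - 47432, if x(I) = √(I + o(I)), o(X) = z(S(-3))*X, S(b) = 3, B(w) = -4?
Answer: -47432 + 2*√205/205 ≈ -47432.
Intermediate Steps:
K(s, n) = -4
o(X) = 0 (o(X) = 0*X = 0)
x(I) = √I (x(I) = √(I + 0) = √I)
x(K(-13, 12)/(-205)) - 47432 = √(-4/(-205)) - 47432 = √(-4*(-1/205)) - 47432 = √(4/205) - 47432 = 2*√205/205 - 47432 = -47432 + 2*√205/205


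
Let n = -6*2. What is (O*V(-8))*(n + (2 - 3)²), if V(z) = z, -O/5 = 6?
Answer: -2640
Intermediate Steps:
O = -30 (O = -5*6 = -30)
n = -12
(O*V(-8))*(n + (2 - 3)²) = (-30*(-8))*(-12 + (2 - 3)²) = 240*(-12 + (2 - 3*1)²) = 240*(-12 + (2 - 3)²) = 240*(-12 + (-1)²) = 240*(-12 + 1) = 240*(-11) = -2640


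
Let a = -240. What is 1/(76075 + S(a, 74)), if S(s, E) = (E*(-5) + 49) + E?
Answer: 1/75828 ≈ 1.3188e-5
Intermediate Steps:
S(s, E) = 49 - 4*E (S(s, E) = (-5*E + 49) + E = (49 - 5*E) + E = 49 - 4*E)
1/(76075 + S(a, 74)) = 1/(76075 + (49 - 4*74)) = 1/(76075 + (49 - 296)) = 1/(76075 - 247) = 1/75828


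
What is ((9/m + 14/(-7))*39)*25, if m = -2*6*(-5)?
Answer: -7215/4 ≈ -1803.8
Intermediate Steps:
m = 60 (m = -12*(-5) = 60)
((9/m + 14/(-7))*39)*25 = ((9/60 + 14/(-7))*39)*25 = ((9*(1/60) + 14*(-⅐))*39)*25 = ((3/20 - 2)*39)*25 = -37/20*39*25 = -1443/20*25 = -7215/4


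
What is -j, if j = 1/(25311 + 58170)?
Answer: -1/83481 ≈ -1.1979e-5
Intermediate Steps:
j = 1/83481 ≈ 1.1979e-5
-j = -1*1/83481 = -1/83481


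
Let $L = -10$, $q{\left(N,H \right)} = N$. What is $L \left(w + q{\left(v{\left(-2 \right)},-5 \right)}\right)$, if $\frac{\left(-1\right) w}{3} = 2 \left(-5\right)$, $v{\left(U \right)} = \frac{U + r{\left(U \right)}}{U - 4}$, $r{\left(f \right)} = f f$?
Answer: $- \frac{890}{3} \approx -296.67$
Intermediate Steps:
$r{\left(f \right)} = f^{2}$
$v{\left(U \right)} = \frac{U + U^{2}}{-4 + U}$ ($v{\left(U \right)} = \frac{U + U^{2}}{U - 4} = \frac{U + U^{2}}{-4 + U}$)
$w = 30$ ($w = - 3 \cdot 2 \left(-5\right) = \left(-3\right) \left(-10\right) = 30$)
$L \left(w + q{\left(v{\left(-2 \right)},-5 \right)}\right) = - 10 \left(30 - \frac{2 \left(1 - 2\right)}{-4 - 2}\right) = - 10 \left(30 - 2 \frac{1}{-6} \left(-1\right)\right) = - 10 \left(30 - \left(- \frac{1}{3}\right) \left(-1\right)\right) = - 10 \left(30 - \frac{1}{3}\right) = \left(-10\right) \frac{89}{3} = - \frac{890}{3}$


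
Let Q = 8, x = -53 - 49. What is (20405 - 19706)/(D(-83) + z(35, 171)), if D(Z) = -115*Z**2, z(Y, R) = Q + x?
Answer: -699/792329 ≈ -0.00088221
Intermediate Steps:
x = -102
z(Y, R) = -94 (z(Y, R) = 8 - 102 = -94)
(20405 - 19706)/(D(-83) + z(35, 171)) = (20405 - 19706)/(-115*(-83)**2 - 94) = 699/(-115*6889 - 94) = 699/(-792235 - 94) = 699/(-792329) = 699*(-1/792329) = -699/792329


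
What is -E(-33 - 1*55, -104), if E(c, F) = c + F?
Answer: 192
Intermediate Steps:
E(c, F) = F + c
-E(-33 - 1*55, -104) = -(-104 + (-33 - 1*55)) = -(-104 + (-33 - 55)) = -(-104 - 88) = -1*(-192) = 192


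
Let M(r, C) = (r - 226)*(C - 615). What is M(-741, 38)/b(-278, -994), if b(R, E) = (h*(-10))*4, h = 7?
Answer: -557959/280 ≈ -1992.7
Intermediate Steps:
b(R, E) = -280 (b(R, E) = (7*(-10))*4 = -70*4 = -280)
M(r, C) = (-615 + C)*(-226 + r) (M(r, C) = (-226 + r)*(-615 + C) = (-615 + C)*(-226 + r))
M(-741, 38)/b(-278, -994) = (138990 - 615*(-741) - 226*38 + 38*(-741))/(-280) = (138990 + 455715 - 8588 - 28158)*(-1/280) = 557959*(-1/280) = -557959/280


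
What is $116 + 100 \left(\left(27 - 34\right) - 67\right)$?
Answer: $-7284$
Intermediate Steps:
$116 + 100 \left(\left(27 - 34\right) - 67\right) = 116 + 100 \left(-7 - 67\right) = 116 + 100 \left(-74\right) = 116 - 7400 = -7284$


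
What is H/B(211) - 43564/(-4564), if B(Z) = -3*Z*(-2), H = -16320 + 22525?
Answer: 20867911/1444506 ≈ 14.446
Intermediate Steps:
H = 6205
B(Z) = 6*Z
H/B(211) - 43564/(-4564) = 6205/((6*211)) - 43564/(-4564) = 6205/1266 - 43564*(-1/4564) = 6205*(1/1266) + 10891/1141 = 6205/1266 + 10891/1141 = 20867911/1444506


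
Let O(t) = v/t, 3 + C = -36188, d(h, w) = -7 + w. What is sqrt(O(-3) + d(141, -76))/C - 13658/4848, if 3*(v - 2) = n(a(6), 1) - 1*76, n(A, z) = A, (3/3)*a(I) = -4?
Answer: -6829/2424 - I*sqrt(673)/108573 ≈ -2.8172 - 0.00023894*I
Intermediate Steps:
a(I) = -4
v = -74/3 (v = 2 + (-4 - 1*76)/3 = 2 + (-4 - 76)/3 = 2 + (1/3)*(-80) = 2 - 80/3 = -74/3 ≈ -24.667)
C = -36191 (C = -3 - 36188 = -36191)
O(t) = -74/(3*t)
sqrt(O(-3) + d(141, -76))/C - 13658/4848 = sqrt(-74/3/(-3) + (-7 - 76))/(-36191) - 13658/4848 = sqrt(-74/3*(-1/3) - 83)*(-1/36191) - 13658*1/4848 = sqrt(74/9 - 83)*(-1/36191) - 6829/2424 = sqrt(-673/9)*(-1/36191) - 6829/2424 = (I*sqrt(673)/3)*(-1/36191) - 6829/2424 = -I*sqrt(673)/108573 - 6829/2424 = -6829/2424 - I*sqrt(673)/108573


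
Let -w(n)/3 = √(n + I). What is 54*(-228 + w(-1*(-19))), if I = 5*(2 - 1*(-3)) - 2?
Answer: -12312 - 162*√42 ≈ -13362.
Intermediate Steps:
I = 23 (I = 5*(2 + 3) - 2 = 5*5 - 2 = 25 - 2 = 23)
w(n) = -3*√(23 + n) (w(n) = -3*√(n + 23) = -3*√(23 + n))
54*(-228 + w(-1*(-19))) = 54*(-228 - 3*√(23 - 1*(-19))) = 54*(-228 - 3*√(23 + 19)) = 54*(-228 - 3*√42) = -12312 - 162*√42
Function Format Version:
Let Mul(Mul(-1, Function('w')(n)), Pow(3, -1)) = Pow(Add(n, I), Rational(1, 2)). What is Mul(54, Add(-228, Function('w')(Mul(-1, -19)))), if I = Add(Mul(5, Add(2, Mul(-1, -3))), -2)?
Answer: Add(-12312, Mul(-162, Pow(42, Rational(1, 2)))) ≈ -13362.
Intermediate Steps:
I = 23 (I = Add(Mul(5, Add(2, 3)), -2) = Add(Mul(5, 5), -2) = Add(25, -2) = 23)
Function('w')(n) = Mul(-3, Pow(Add(23, n), Rational(1, 2))) (Function('w')(n) = Mul(-3, Pow(Add(n, 23), Rational(1, 2))) = Mul(-3, Pow(Add(23, n), Rational(1, 2))))
Mul(54, Add(-228, Function('w')(Mul(-1, -19)))) = Mul(54, Add(-228, Mul(-3, Pow(Add(23, Mul(-1, -19)), Rational(1, 2))))) = Mul(54, Add(-228, Mul(-3, Pow(Add(23, 19), Rational(1, 2))))) = Mul(54, Add(-228, Mul(-3, Pow(42, Rational(1, 2))))) = Add(-12312, Mul(-162, Pow(42, Rational(1, 2))))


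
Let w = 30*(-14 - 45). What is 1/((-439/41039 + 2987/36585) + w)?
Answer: -1501411815/2657392389872 ≈ -0.00056499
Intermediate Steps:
w = -1770 (w = 30*(-59) = -1770)
1/((-439/41039 + 2987/36585) + w) = 1/((-439/41039 + 2987/36585) - 1770) = 1/(106522678/1501411815 - 1770) = 1/(-2657392389872/1501411815) = -1501411815/2657392389872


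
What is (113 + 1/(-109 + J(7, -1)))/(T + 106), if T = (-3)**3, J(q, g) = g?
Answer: 12429/8690 ≈ 1.4303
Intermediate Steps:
T = -27
(113 + 1/(-109 + J(7, -1)))/(T + 106) = (113 + 1/(-109 - 1))/(-27 + 106) = (113 + 1/(-110))/79 = (113 - 1/110)/79 = (1/79)*(12429/110) = 12429/8690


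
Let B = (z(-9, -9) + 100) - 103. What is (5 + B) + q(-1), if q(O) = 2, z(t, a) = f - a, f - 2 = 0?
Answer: 15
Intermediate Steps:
f = 2 (f = 2 + 0 = 2)
z(t, a) = 2 - a
B = 8 (B = ((2 - 1*(-9)) + 100) - 103 = ((2 + 9) + 100) - 103 = (11 + 100) - 103 = 111 - 103 = 8)
(5 + B) + q(-1) = (5 + 8) + 2 = 13 + 2 = 15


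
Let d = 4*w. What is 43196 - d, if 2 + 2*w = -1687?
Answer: 46574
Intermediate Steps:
w = -1689/2 (w = -1 + (1/2)*(-1687) = -1 - 1687/2 = -1689/2 ≈ -844.50)
d = -3378 (d = 4*(-1689/2) = -3378)
43196 - d = 43196 - 1*(-3378) = 43196 + 3378 = 46574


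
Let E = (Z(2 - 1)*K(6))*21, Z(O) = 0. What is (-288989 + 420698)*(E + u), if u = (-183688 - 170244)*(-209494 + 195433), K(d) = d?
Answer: 655467994849068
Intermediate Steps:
E = 0 (E = (0*6)*21 = 0*21 = 0)
u = 4976637852 (u = -353932*(-14061) = 4976637852)
(-288989 + 420698)*(E + u) = (-288989 + 420698)*(0 + 4976637852) = 131709*4976637852 = 655467994849068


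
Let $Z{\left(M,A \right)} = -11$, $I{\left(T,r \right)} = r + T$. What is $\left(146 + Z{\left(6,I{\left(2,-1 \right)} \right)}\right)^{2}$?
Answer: $18225$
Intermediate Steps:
$I{\left(T,r \right)} = T + r$
$\left(146 + Z{\left(6,I{\left(2,-1 \right)} \right)}\right)^{2} = \left(146 - 11\right)^{2} = 135^{2} = 18225$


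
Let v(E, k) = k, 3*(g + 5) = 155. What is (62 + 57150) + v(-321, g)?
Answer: 171776/3 ≈ 57259.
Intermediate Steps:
g = 140/3 (g = -5 + (⅓)*155 = -5 + 155/3 = 140/3 ≈ 46.667)
(62 + 57150) + v(-321, g) = (62 + 57150) + 140/3 = 57212 + 140/3 = 171776/3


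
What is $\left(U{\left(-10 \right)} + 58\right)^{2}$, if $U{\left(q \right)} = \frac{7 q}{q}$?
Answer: $4225$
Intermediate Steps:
$U{\left(q \right)} = 7$
$\left(U{\left(-10 \right)} + 58\right)^{2} = \left(7 + 58\right)^{2} = 65^{2} = 4225$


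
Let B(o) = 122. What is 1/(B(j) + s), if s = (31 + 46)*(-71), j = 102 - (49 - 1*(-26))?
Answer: -1/5345 ≈ -0.00018709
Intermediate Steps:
j = 27 (j = 102 - (49 + 26) = 102 - 1*75 = 102 - 75 = 27)
s = -5467 (s = 77*(-71) = -5467)
1/(B(j) + s) = 1/(122 - 5467) = 1/(-5345) = -1/5345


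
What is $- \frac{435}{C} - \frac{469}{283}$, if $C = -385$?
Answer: $- \frac{11492}{21791} \approx -0.52737$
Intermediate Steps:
$- \frac{435}{C} - \frac{469}{283} = - \frac{435}{-385} - \frac{469}{283} = \left(-435\right) \left(- \frac{1}{385}\right) - \frac{469}{283} = \frac{87}{77} - \frac{469}{283} = - \frac{11492}{21791}$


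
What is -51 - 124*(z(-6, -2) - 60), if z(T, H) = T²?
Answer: 2925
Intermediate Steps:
-51 - 124*(z(-6, -2) - 60) = -51 - 124*((-6)² - 60) = -51 - 124*(36 - 60) = -51 - 124*(-24) = -51 + 2976 = 2925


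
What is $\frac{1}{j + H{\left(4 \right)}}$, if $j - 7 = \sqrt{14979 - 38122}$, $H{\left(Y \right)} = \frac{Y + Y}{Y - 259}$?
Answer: $\frac{453135}{1508031304} - \frac{65025 i \sqrt{23143}}{1508031304} \approx 0.00030048 - 0.0065596 i$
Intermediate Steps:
$H{\left(Y \right)} = \frac{2 Y}{-259 + Y}$
$j = 7 + i \sqrt{23143}$ ($j = 7 + \sqrt{14979 - 38122} = 7 + \sqrt{-23143} = 7 + i \sqrt{23143} \approx 7.0 + 152.13 i$)
$\frac{1}{j + H{\left(4 \right)}} = \frac{1}{\left(7 + i \sqrt{23143}\right) + 2 \cdot 4 \frac{1}{-259 + 4}} = \frac{1}{\left(7 + i \sqrt{23143}\right) + 2 \cdot 4 \frac{1}{-255}} = \frac{1}{\left(7 + i \sqrt{23143}\right) + 2 \cdot 4 \left(- \frac{1}{255}\right)} = \frac{1}{\left(7 + i \sqrt{23143}\right) - \frac{8}{255}} = \frac{1}{\frac{1777}{255} + i \sqrt{23143}}$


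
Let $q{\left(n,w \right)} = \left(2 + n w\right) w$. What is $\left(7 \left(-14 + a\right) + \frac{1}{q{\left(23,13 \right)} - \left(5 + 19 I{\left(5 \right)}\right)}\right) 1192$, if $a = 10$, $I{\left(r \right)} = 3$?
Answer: $- \frac{128529784}{3851} \approx -33376.0$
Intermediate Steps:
$q{\left(n,w \right)} = w \left(2 + n w\right)$
$\left(7 \left(-14 + a\right) + \frac{1}{q{\left(23,13 \right)} - \left(5 + 19 I{\left(5 \right)}\right)}\right) 1192 = \left(7 \left(-14 + 10\right) + \frac{1}{13 \left(2 + 23 \cdot 13\right) - 62}\right) 1192 = \left(7 \left(-4\right) + \frac{1}{13 \left(2 + 299\right) - 62}\right) 1192 = \left(-28 + \frac{1}{13 \cdot 301 - 62}\right) 1192 = \left(-28 + \frac{1}{3913 - 62}\right) 1192 = \left(-28 + \frac{1}{3851}\right) 1192 = \left(- \frac{107827}{3851}\right) 1192 = - \frac{128529784}{3851}$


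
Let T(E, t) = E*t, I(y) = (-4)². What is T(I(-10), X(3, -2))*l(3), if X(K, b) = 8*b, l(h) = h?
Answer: -768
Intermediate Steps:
I(y) = 16
T(I(-10), X(3, -2))*l(3) = (16*(8*(-2)))*3 = (16*(-16))*3 = -256*3 = -768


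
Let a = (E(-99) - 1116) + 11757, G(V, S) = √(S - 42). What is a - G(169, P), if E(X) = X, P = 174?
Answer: 10542 - 2*√33 ≈ 10531.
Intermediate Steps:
G(V, S) = √(-42 + S)
a = 10542 (a = (-99 - 1116) + 11757 = -1215 + 11757 = 10542)
a - G(169, P) = 10542 - √(-42 + 174) = 10542 - √132 = 10542 - 2*√33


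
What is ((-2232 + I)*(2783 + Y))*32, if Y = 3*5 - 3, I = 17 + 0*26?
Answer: -198109600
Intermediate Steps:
I = 17 (I = 17 + 0 = 17)
Y = 12 (Y = 15 - 3 = 12)
((-2232 + I)*(2783 + Y))*32 = ((-2232 + 17)*(2783 + 12))*32 = -2215*2795*32 = -6190925*32 = -198109600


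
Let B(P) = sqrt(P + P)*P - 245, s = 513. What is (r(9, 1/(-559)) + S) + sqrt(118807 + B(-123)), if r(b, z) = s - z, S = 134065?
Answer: 75229103/559 + sqrt(118562 - 123*I*sqrt(246)) ≈ 1.3492e+5 - 2.8013*I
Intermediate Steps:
B(P) = -245 + sqrt(2)*P**(3/2) (B(P) = sqrt(2*P)*P - 245 = (sqrt(2)*sqrt(P))*P - 245 = sqrt(2)*P**(3/2) - 245 = -245 + sqrt(2)*P**(3/2))
r(b, z) = 513 - z
(r(9, 1/(-559)) + S) + sqrt(118807 + B(-123)) = ((513 - 1/(-559)) + 134065) + sqrt(118807 + (-245 + sqrt(2)*(-123)**(3/2))) = ((513 - 1*(-1/559)) + 134065) + sqrt(118807 + (-245 + sqrt(2)*(-123*I*sqrt(123)))) = ((513 + 1/559) + 134065) + sqrt(118807 + (-245 - 123*I*sqrt(246))) = (286768/559 + 134065) + sqrt(118562 - 123*I*sqrt(246)) = 75229103/559 + sqrt(118562 - 123*I*sqrt(246))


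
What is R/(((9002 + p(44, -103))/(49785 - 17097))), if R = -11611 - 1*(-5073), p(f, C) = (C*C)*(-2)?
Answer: 8904756/509 ≈ 17495.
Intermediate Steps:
p(f, C) = -2*C² (p(f, C) = C²*(-2) = -2*C²)
R = -6538 (R = -11611 + 5073 = -6538)
R/(((9002 + p(44, -103))/(49785 - 17097))) = -6538*(49785 - 17097)/(9002 - 2*(-103)²) = -6538*32688/(9002 - 2*10609) = -6538*32688/(9002 - 21218) = -6538/((-12216*1/32688)) = -6538/(-509/1362) = -6538*(-1362/509) = 8904756/509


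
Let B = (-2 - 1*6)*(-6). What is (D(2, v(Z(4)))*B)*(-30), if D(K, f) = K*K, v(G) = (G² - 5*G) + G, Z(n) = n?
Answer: -5760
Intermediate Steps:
v(G) = G² - 4*G
B = 48 (B = (-2 - 6)*(-6) = -8*(-6) = 48)
D(K, f) = K²
(D(2, v(Z(4)))*B)*(-30) = (2²*48)*(-30) = (4*48)*(-30) = 192*(-30) = -5760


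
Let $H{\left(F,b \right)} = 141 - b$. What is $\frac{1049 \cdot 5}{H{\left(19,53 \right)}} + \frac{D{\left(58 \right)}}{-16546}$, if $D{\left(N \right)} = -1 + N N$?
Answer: $\frac{43243913}{728024} \approx 59.399$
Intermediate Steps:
$D{\left(N \right)} = -1 + N^{2}$
$\frac{1049 \cdot 5}{H{\left(19,53 \right)}} + \frac{D{\left(58 \right)}}{-16546} = \frac{1049 \cdot 5}{141 - 53} + \frac{-1 + 58^{2}}{-16546} = \frac{5245}{141 - 53} + \left(-1 + 3364\right) \left(- \frac{1}{16546}\right) = \frac{5245}{88} + 3363 \left(- \frac{1}{16546}\right) = 5245 \cdot \frac{1}{88} - \frac{3363}{16546} = \frac{5245}{88} - \frac{3363}{16546} = \frac{43243913}{728024}$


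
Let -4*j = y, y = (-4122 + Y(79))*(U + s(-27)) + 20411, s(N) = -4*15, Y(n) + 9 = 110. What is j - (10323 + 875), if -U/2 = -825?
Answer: 6328187/4 ≈ 1.5820e+6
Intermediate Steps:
Y(n) = 101 (Y(n) = -9 + 110 = 101)
U = 1650 (U = -2*(-825) = 1650)
s(N) = -60
y = -6372979 (y = (-4122 + 101)*(1650 - 60) + 20411 = -4021*1590 + 20411 = -6393390 + 20411 = -6372979)
j = 6372979/4 (j = -1/4*(-6372979) = 6372979/4 ≈ 1.5932e+6)
j - (10323 + 875) = 6372979/4 - (10323 + 875) = 6372979/4 - 1*11198 = 6372979/4 - 11198 = 6328187/4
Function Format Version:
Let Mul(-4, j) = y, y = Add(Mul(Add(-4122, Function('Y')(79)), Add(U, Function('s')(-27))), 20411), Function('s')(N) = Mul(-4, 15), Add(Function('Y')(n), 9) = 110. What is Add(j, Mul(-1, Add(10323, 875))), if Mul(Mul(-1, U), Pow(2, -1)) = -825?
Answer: Rational(6328187, 4) ≈ 1.5820e+6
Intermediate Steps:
Function('Y')(n) = 101 (Function('Y')(n) = Add(-9, 110) = 101)
U = 1650 (U = Mul(-2, -825) = 1650)
Function('s')(N) = -60
y = -6372979 (y = Add(Mul(Add(-4122, 101), Add(1650, -60)), 20411) = Add(Mul(-4021, 1590), 20411) = Add(-6393390, 20411) = -6372979)
j = Rational(6372979, 4) (j = Mul(Rational(-1, 4), -6372979) = Rational(6372979, 4) ≈ 1.5932e+6)
Add(j, Mul(-1, Add(10323, 875))) = Add(Rational(6372979, 4), Mul(-1, Add(10323, 875))) = Add(Rational(6372979, 4), Mul(-1, 11198)) = Add(Rational(6372979, 4), -11198) = Rational(6328187, 4)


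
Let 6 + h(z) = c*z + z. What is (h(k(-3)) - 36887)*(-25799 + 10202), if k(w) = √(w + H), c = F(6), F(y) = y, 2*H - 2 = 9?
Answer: 575420121 - 109179*√10/2 ≈ 5.7525e+8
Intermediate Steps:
H = 11/2 (H = 1 + (½)*9 = 1 + 9/2 = 11/2 ≈ 5.5000)
c = 6
k(w) = √(11/2 + w) (k(w) = √(w + 11/2) = √(11/2 + w))
h(z) = -6 + 7*z (h(z) = -6 + (6*z + z) = -6 + 7*z)
(h(k(-3)) - 36887)*(-25799 + 10202) = ((-6 + 7*(√(22 + 4*(-3))/2)) - 36887)*(-25799 + 10202) = ((-6 + 7*(√(22 - 12)/2)) - 36887)*(-15597) = ((-6 + 7*(√10/2)) - 36887)*(-15597) = ((-6 + 7*√10/2) - 36887)*(-15597) = (-36893 + 7*√10/2)*(-15597) = 575420121 - 109179*√10/2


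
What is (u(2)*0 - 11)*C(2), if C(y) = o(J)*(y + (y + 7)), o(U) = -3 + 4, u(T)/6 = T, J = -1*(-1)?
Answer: -121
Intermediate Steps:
J = 1
u(T) = 6*T
o(U) = 1
C(y) = 7 + 2*y (C(y) = 1*(y + (y + 7)) = 1*(y + (7 + y)) = 1*(7 + 2*y) = 7 + 2*y)
(u(2)*0 - 11)*C(2) = ((6*2)*0 - 11)*(7 + 2*2) = (12*0 - 11)*(7 + 4) = (0 - 11)*11 = -11*11 = -121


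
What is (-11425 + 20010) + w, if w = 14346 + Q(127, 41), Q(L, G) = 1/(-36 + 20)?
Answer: 366895/16 ≈ 22931.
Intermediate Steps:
Q(L, G) = -1/16 (Q(L, G) = 1/(-16) = -1/16)
w = 229535/16 (w = 14346 - 1/16 = 229535/16 ≈ 14346.)
(-11425 + 20010) + w = (-11425 + 20010) + 229535/16 = 8585 + 229535/16 = 366895/16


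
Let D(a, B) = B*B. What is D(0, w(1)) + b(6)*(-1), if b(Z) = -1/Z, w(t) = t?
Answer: 7/6 ≈ 1.1667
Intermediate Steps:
D(a, B) = B**2
D(0, w(1)) + b(6)*(-1) = 1**2 - 1/6*(-1) = 1 - 1*1/6*(-1) = 1 - 1/6*(-1) = 1 + 1/6 = 7/6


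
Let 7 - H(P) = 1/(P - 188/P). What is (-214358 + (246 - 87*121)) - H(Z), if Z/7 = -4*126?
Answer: -699019502136/3111649 ≈ -2.2465e+5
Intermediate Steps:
Z = -3528 (Z = 7*(-4*126) = 7*(-504) = -3528)
H(P) = 7 - 1/(P - 188/P)
(-214358 + (246 - 87*121)) - H(Z) = (-214358 + (246 - 87*121)) - (-1316 - 1*(-3528) + 7*(-3528)²)/(-188 + (-3528)²) = (-214358 + (246 - 10527)) - (-1316 + 3528 + 7*12446784)/(-188 + 12446784) = (-214358 - 10281) - (-1316 + 3528 + 87127488)/12446596 = -224639 - 87129700/12446596 = -224639 - 1*21782425/3111649 = -224639 - 21782425/3111649 = -699019502136/3111649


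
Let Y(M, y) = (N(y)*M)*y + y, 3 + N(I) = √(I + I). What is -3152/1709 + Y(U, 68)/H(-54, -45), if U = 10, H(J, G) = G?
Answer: 3228308/76905 - 272*√34/9 ≈ -134.25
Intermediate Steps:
N(I) = -3 + √2*√I (N(I) = -3 + √(I + I) = -3 + √(2*I) = -3 + √2*√I)
Y(M, y) = y + M*y*(-3 + √2*√y) (Y(M, y) = ((-3 + √2*√y)*M)*y + y = (M*(-3 + √2*√y))*y + y = M*y*(-3 + √2*√y) + y = y + M*y*(-3 + √2*√y))
-3152/1709 + Y(U, 68)/H(-54, -45) = -3152/1709 + (68*(1 + 10*(-3 + √2*√68)))/(-45) = -3152*1/1709 + (68*(1 + 10*(-3 + √2*(2*√17))))*(-1/45) = -3152/1709 + (68*(1 + 10*(-3 + 2*√34)))*(-1/45) = -3152/1709 + (68*(1 + (-30 + 20*√34)))*(-1/45) = -3152/1709 + (68*(-29 + 20*√34))*(-1/45) = -3152/1709 + (-1972 + 1360*√34)*(-1/45) = -3152/1709 + (1972/45 - 272*√34/9) = 3228308/76905 - 272*√34/9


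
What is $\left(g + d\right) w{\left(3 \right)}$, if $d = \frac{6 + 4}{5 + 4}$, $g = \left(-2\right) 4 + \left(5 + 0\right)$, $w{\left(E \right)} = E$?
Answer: $- \frac{17}{3} \approx -5.6667$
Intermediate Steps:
$g = -3$ ($g = -8 + 5 = -3$)
$d = \frac{10}{9} \approx 1.1111$
$\left(g + d\right) w{\left(3 \right)} = \left(-3 + \frac{10}{9}\right) 3 = \left(- \frac{17}{9}\right) 3 = - \frac{17}{3}$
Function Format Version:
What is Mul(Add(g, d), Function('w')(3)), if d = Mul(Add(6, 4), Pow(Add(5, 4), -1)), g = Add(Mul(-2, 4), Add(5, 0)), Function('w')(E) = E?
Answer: Rational(-17, 3) ≈ -5.6667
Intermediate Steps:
g = -3 (g = Add(-8, 5) = -3)
d = Rational(10, 9) (d = Mul(10, Pow(9, -1)) = Mul(10, Rational(1, 9)) = Rational(10, 9) ≈ 1.1111)
Mul(Add(g, d), Function('w')(3)) = Mul(Add(-3, Rational(10, 9)), 3) = Mul(Rational(-17, 9), 3) = Rational(-17, 3)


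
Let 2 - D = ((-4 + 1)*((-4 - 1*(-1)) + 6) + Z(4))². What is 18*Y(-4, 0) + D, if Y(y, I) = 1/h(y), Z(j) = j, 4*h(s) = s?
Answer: -41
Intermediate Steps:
h(s) = s/4
Y(y, I) = 4/y (Y(y, I) = 1/(y/4) = 4/y)
D = -23 (D = 2 - ((-4 + 1)*((-4 - 1*(-1)) + 6) + 4)² = 2 - (-3*((-4 + 1) + 6) + 4)² = 2 - (-3*(-3 + 6) + 4)² = 2 - (-3*3 + 4)² = 2 - (-9 + 4)² = 2 - 1*(-5)² = 2 - 1*25 = 2 - 25 = -23)
18*Y(-4, 0) + D = 18*(4/(-4)) - 23 = 18*(4*(-¼)) - 23 = 18*(-1) - 23 = -18 - 23 = -41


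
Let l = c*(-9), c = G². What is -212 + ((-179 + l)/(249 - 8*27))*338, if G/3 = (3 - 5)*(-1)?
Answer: -177010/33 ≈ -5363.9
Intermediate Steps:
G = 6 (G = 3*((3 - 5)*(-1)) = 3*(-2*(-1)) = 3*2 = 6)
c = 36 (c = 6² = 36)
l = -324 (l = 36*(-9) = -324)
-212 + ((-179 + l)/(249 - 8*27))*338 = -212 + ((-179 - 324)/(249 - 8*27))*338 = -212 - 503/(249 - 216)*338 = -212 - 503/33*338 = -212 - 170014/33 = -177010/33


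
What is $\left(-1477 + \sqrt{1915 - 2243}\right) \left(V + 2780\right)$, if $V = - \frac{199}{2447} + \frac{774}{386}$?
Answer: $- \frac{1940515037874}{472271} + \frac{2627643924 i \sqrt{82}}{472271} \approx -4.1089 \cdot 10^{6} + 50383.0 i$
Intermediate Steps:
$V = \frac{908582}{472271}$ ($V = \left(-199\right) \frac{1}{2447} + 774 \cdot \frac{1}{386} = - \frac{199}{2447} + \frac{387}{193} = \frac{908582}{472271} \approx 1.9239$)
$\left(-1477 + \sqrt{1915 - 2243}\right) \left(V + 2780\right) = \left(-1477 + \sqrt{1915 - 2243}\right) \left(\frac{908582}{472271} + 2780\right) = \left(-1477 + \sqrt{-328}\right) \frac{1313821962}{472271} = \left(-1477 + 2 i \sqrt{82}\right) \frac{1313821962}{472271} = - \frac{1940515037874}{472271} + \frac{2627643924 i \sqrt{82}}{472271}$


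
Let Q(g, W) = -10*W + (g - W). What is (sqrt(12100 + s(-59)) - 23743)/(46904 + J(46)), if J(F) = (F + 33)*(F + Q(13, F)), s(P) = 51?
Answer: -23743/11591 + sqrt(12151)/11591 ≈ -2.0389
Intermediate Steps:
Q(g, W) = g - 11*W
J(F) = (13 - 10*F)*(33 + F) (J(F) = (F + 33)*(F + (13 - 11*F)) = (33 + F)*(13 - 10*F) = (13 - 10*F)*(33 + F))
(sqrt(12100 + s(-59)) - 23743)/(46904 + J(46)) = (sqrt(12100 + 51) - 23743)/(46904 + (429 - 317*46 - 10*46**2)) = (sqrt(12151) - 23743)/(46904 + (429 - 14582 - 10*2116)) = (-23743 + sqrt(12151))/(46904 + (429 - 14582 - 21160)) = (-23743 + sqrt(12151))/(46904 - 35313) = (-23743 + sqrt(12151))/11591 = (-23743 + sqrt(12151))*(1/11591) = -23743/11591 + sqrt(12151)/11591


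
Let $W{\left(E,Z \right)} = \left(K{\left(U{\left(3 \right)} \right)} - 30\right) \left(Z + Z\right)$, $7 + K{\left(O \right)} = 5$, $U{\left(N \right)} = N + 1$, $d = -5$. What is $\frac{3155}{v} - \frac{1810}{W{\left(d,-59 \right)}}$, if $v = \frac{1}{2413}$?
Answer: $\frac{14373371415}{1888} \approx 7.613 \cdot 10^{6}$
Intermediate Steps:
$U{\left(N \right)} = 1 + N$
$K{\left(O \right)} = -2$ ($K{\left(O \right)} = -7 + 5 = -2$)
$W{\left(E,Z \right)} = - 64 Z$ ($W{\left(E,Z \right)} = \left(-2 - 30\right) \left(Z + Z\right) = - 32 \cdot 2 Z = - 64 Z$)
$v = \frac{1}{2413} \approx 0.00041442$
$\frac{3155}{v} - \frac{1810}{W{\left(d,-59 \right)}} = 3155 \frac{1}{\frac{1}{2413}} - \frac{1810}{\left(-64\right) \left(-59\right)} = 3155 \cdot 2413 - \frac{1810}{3776} = 7613015 - \frac{905}{1888} = \frac{14373371415}{1888}$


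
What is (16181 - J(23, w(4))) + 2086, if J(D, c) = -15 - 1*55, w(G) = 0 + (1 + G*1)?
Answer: 18337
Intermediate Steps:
w(G) = 1 + G (w(G) = 0 + (1 + G) = 1 + G)
J(D, c) = -70 (J(D, c) = -15 - 55 = -70)
(16181 - J(23, w(4))) + 2086 = (16181 - 1*(-70)) + 2086 = (16181 + 70) + 2086 = 16251 + 2086 = 18337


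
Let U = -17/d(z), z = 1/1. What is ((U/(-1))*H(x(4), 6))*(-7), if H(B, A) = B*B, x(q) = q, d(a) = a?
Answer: -1904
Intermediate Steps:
z = 1
U = -17 (U = -17/1 = -17*1 = -17)
H(B, A) = B²
((U/(-1))*H(x(4), 6))*(-7) = (-17/(-1)*4²)*(-7) = (-17*(-1)*16)*(-7) = (17*16)*(-7) = 272*(-7) = -1904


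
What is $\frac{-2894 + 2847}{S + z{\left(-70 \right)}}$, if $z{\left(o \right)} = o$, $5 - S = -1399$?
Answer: $- \frac{47}{1334} \approx -0.035232$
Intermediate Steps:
$S = 1404$ ($S = 5 - -1399 = 5 + 1399 = 1404$)
$\frac{-2894 + 2847}{S + z{\left(-70 \right)}} = \frac{-2894 + 2847}{1404 - 70} = - \frac{47}{1334}$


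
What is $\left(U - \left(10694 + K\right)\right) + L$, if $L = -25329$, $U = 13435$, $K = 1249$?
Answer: $-23837$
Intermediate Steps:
$\left(U - \left(10694 + K\right)\right) + L = \left(13435 - 11943\right) - 25329 = 1492 - 25329 = -23837$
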